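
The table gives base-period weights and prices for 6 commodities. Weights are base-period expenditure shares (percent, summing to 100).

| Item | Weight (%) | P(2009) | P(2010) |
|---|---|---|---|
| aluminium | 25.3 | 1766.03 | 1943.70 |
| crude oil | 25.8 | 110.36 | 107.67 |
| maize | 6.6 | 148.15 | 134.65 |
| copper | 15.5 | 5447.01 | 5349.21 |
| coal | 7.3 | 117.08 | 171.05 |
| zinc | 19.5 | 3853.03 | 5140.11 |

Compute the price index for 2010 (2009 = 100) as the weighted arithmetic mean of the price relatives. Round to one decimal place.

110.9

aluminium: 25.3 × (1943.70/1766.03) = 25.3 × 1.100604 = 27.8453
crude oil: 25.8 × (107.67/110.36) = 25.8 × 0.975625 = 25.1711
maize: 6.6 × (134.65/148.15) = 6.6 × 0.908876 = 5.9986
copper: 15.5 × (5349.21/5447.01) = 15.5 × 0.982045 = 15.2217
coal: 7.3 × (171.05/117.08) = 7.3 × 1.460967 = 10.6651
zinc: 19.5 × (5140.11/3853.03) = 19.5 × 1.334044 = 26.0139
Index = Σ wᵢ·(p₁ᵢ/p₀ᵢ) = 27.8453 + 25.1711 + 5.9986 + 15.2217 + 10.6651 + 26.0139 = 110.9156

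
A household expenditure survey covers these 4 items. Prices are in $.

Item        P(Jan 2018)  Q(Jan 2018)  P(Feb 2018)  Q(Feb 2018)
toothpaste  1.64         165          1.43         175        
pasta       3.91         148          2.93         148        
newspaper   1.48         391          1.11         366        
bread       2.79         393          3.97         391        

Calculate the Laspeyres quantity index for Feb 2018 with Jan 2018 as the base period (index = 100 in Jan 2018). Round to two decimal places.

Laspeyres quantity index uses base-period prices as weights.
ΣP(Jan 2018)·Q(Feb 2018) = 1.64×175 + 3.91×148 + 1.48×366 + 2.79×391 = 287 + 578.68 + 541.68 + 1090.89 = 2498.25
ΣP(Jan 2018)·Q(Jan 2018) = 1.64×165 + 3.91×148 + 1.48×391 + 2.79×393 = 270.6 + 578.68 + 578.68 + 1096.47 = 2524.43
Index = 2498.25 / 2524.43 × 100 = 98.9629

98.96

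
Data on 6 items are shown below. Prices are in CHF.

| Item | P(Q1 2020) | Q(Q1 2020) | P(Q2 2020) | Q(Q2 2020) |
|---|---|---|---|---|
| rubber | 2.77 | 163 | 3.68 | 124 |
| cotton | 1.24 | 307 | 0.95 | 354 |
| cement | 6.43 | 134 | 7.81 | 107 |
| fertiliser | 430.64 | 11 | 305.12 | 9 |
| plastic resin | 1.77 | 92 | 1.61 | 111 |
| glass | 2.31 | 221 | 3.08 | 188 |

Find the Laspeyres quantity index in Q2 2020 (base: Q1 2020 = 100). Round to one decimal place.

Laspeyres quantity index uses base-period prices as weights.
ΣP(Q1 2020)·Q(Q2 2020) = 2.77×124 + 1.24×354 + 6.43×107 + 430.64×9 + 1.77×111 + 2.31×188 = 343.48 + 438.96 + 688.01 + 3875.76 + 196.47 + 434.28 = 5976.96
ΣP(Q1 2020)·Q(Q1 2020) = 2.77×163 + 1.24×307 + 6.43×134 + 430.64×11 + 1.77×92 + 2.31×221 = 451.51 + 380.68 + 861.62 + 4737.04 + 162.84 + 510.51 = 7104.2
Index = 5976.96 / 7104.2 × 100 = 84.1328

84.1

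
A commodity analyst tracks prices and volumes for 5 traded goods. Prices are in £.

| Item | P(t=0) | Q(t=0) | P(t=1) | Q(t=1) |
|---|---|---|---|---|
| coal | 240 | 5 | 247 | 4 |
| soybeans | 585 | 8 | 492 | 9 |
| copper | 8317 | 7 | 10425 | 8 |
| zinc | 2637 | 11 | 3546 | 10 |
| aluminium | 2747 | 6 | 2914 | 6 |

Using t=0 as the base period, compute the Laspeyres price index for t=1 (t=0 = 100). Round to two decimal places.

122.86

Laspeyres price index uses base-period quantities as weights.
ΣP(t=1)·Q(t=0) = 247×5 + 492×8 + 10425×7 + 3546×11 + 2914×6 = 1235 + 3936 + 72975 + 39006 + 17484 = 134636
ΣP(t=0)·Q(t=0) = 240×5 + 585×8 + 8317×7 + 2637×11 + 2747×6 = 1200 + 4680 + 58219 + 29007 + 16482 = 109588
Index = 134636 / 109588 × 100 = 122.8565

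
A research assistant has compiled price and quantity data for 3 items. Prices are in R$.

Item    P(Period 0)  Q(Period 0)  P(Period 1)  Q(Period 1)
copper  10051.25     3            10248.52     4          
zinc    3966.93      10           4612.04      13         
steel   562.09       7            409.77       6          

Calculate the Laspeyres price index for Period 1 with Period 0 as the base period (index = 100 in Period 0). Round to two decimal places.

Laspeyres price index uses base-period quantities as weights.
ΣP(Period 1)·Q(Period 0) = 10248.52×3 + 4612.04×10 + 409.77×7 = 30745.56 + 46120.4 + 2868.39 = 79734.35
ΣP(Period 0)·Q(Period 0) = 10051.25×3 + 3966.93×10 + 562.09×7 = 30153.75 + 39669.3 + 3934.63 = 73757.68
Index = 79734.35 / 73757.68 × 100 = 108.1031

108.10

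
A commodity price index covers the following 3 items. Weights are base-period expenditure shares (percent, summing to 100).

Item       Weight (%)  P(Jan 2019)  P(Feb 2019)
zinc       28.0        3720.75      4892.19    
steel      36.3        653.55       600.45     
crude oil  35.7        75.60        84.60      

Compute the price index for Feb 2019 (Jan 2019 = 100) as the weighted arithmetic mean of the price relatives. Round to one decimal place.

110.1

zinc: 28.0 × (4892.19/3720.75) = 28.0 × 1.314840 = 36.8155
steel: 36.3 × (600.45/653.55) = 36.3 × 0.918751 = 33.3507
crude oil: 35.7 × (84.60/75.60) = 35.7 × 1.119048 = 39.9500
Index = Σ wᵢ·(p₁ᵢ/p₀ᵢ) = 36.8155 + 33.3507 + 39.9500 = 110.1162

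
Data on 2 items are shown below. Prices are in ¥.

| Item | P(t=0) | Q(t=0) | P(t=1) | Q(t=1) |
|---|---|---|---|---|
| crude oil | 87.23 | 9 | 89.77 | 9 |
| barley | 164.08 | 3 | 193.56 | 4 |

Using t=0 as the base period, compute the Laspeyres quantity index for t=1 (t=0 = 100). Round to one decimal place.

Laspeyres quantity index uses base-period prices as weights.
ΣP(t=0)·Q(t=1) = 87.23×9 + 164.08×4 = 785.07 + 656.32 = 1441.39
ΣP(t=0)·Q(t=0) = 87.23×9 + 164.08×3 = 785.07 + 492.24 = 1277.31
Index = 1441.39 / 1277.31 × 100 = 112.8457

112.8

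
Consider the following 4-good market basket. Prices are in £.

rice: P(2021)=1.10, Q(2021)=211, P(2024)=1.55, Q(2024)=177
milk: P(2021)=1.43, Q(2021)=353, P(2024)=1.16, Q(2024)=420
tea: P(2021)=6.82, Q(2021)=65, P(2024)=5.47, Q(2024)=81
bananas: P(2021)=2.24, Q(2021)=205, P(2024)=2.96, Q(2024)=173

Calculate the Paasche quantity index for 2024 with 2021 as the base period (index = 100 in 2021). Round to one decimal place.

101.0

Paasche quantity index uses current-period prices as weights.
ΣP(2024)·Q(2024) = 1.55×177 + 1.16×420 + 5.47×81 + 2.96×173 = 274.35 + 487.2 + 443.07 + 512.08 = 1716.7
ΣP(2024)·Q(2021) = 1.55×211 + 1.16×353 + 5.47×65 + 2.96×205 = 327.05 + 409.48 + 355.55 + 606.8 = 1698.88
Index = 1716.7 / 1698.88 × 100 = 101.0489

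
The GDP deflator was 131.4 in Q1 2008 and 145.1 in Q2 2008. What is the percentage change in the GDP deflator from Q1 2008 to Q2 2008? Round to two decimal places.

10.43%

Change = (145.1 − 131.4) / 131.4 × 100
       = 13.7 / 131.4 × 100 = 10.4262%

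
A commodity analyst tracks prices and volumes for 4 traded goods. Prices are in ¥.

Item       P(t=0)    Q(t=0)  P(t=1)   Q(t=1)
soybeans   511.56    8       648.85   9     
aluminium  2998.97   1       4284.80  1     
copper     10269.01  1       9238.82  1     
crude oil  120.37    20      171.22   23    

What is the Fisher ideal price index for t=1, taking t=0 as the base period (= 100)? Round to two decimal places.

112.44

Laspeyres component (base-period weights):
ΣP(t=1)Q(t=0) = 648.85×8 + 4284.80×1 + 9238.82×1 + 171.22×20 = 5190.8 + 4284.8 + 9238.82 + 3424.4 = 22138.82
ΣP(t=0)Q(t=0) = 511.56×8 + 2998.97×1 + 10269.01×1 + 120.37×20 = 4092.48 + 2998.97 + 10269.01 + 2407.4 = 19767.86
L = 22138.82 / 19767.86 × 100 = 111.9940
Paasche component (current-period weights):
ΣP(t=1)Q(t=1) = 648.85×9 + 4284.80×1 + 9238.82×1 + 171.22×23 = 5839.65 + 4284.8 + 9238.82 + 3938.06 = 23301.33
ΣP(t=0)Q(t=1) = 511.56×9 + 2998.97×1 + 10269.01×1 + 120.37×23 = 4604.04 + 2998.97 + 10269.01 + 2768.51 = 20640.53
P = 23301.33 / 20640.53 × 100 = 112.8911
Fisher = √(L × P) = √(111.9940 × 112.8911) = 112.4417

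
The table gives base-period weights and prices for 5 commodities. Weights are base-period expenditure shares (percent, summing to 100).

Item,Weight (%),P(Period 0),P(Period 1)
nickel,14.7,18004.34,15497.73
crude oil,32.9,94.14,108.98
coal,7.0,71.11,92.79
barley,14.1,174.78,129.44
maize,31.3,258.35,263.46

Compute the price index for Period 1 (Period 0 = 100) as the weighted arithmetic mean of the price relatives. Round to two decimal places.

102.24

nickel: 14.7 × (15497.73/18004.34) = 14.7 × 0.860777 = 12.6534
crude oil: 32.9 × (108.98/94.14) = 32.9 × 1.157638 = 38.0863
coal: 7.0 × (92.79/71.11) = 7.0 × 1.304880 = 9.1342
barley: 14.1 × (129.44/174.78) = 14.1 × 0.740588 = 10.4423
maize: 31.3 × (263.46/258.35) = 31.3 × 1.019779 = 31.9191
Index = Σ wᵢ·(p₁ᵢ/p₀ᵢ) = 12.6534 + 38.0863 + 9.1342 + 10.4423 + 31.9191 = 102.2353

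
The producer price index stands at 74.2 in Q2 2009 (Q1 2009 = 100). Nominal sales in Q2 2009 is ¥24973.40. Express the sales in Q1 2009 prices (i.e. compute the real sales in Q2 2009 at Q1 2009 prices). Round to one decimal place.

Real = Nominal ÷ (Index/100) = 24973.40 ÷ (74.2/100)
     = 24973.40 ÷ 0.742 = 33656.8733

33656.9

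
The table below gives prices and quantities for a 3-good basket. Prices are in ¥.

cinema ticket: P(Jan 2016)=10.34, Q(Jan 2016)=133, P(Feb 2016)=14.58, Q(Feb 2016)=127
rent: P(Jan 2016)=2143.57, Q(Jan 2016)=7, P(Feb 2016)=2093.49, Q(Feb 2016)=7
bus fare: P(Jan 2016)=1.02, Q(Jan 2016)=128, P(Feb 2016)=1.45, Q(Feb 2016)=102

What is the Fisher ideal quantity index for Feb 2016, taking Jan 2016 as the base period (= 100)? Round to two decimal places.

Laspeyres component (base-period weights):
ΣP(Jan 2016)Q(Feb 2016) = 10.34×127 + 2143.57×7 + 1.02×102 = 1313.18 + 15004.99 + 104.04 = 16422.21
ΣP(Jan 2016)Q(Jan 2016) = 10.34×133 + 2143.57×7 + 1.02×128 = 1375.22 + 15004.99 + 130.56 = 16510.77
L = 16422.21 / 16510.77 × 100 = 99.4636
Paasche component (current-period weights):
ΣP(Feb 2016)Q(Feb 2016) = 14.58×127 + 2093.49×7 + 1.45×102 = 1851.66 + 14654.43 + 147.9 = 16653.99
ΣP(Feb 2016)Q(Jan 2016) = 14.58×133 + 2093.49×7 + 1.45×128 = 1939.14 + 14654.43 + 185.6 = 16779.17
P = 16653.99 / 16779.17 × 100 = 99.2540
Fisher = √(L × P) = √(99.4636 × 99.2540) = 99.3587

99.36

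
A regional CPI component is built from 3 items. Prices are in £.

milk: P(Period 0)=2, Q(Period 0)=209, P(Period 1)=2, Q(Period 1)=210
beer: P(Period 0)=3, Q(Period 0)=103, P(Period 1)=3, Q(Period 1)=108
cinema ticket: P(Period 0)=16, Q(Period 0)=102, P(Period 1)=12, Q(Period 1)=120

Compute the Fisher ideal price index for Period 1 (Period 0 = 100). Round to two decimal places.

Laspeyres component (base-period weights):
ΣP(Period 1)Q(Period 0) = 2×209 + 3×103 + 12×102 = 418 + 309 + 1224 = 1951
ΣP(Period 0)Q(Period 0) = 2×209 + 3×103 + 16×102 = 418 + 309 + 1632 = 2359
L = 1951 / 2359 × 100 = 82.7045
Paasche component (current-period weights):
ΣP(Period 1)Q(Period 1) = 2×210 + 3×108 + 12×120 = 420 + 324 + 1440 = 2184
ΣP(Period 0)Q(Period 1) = 2×210 + 3×108 + 16×120 = 420 + 324 + 1920 = 2664
P = 2184 / 2664 × 100 = 81.9820
Fisher = √(L × P) = √(82.7045 × 81.9820) = 82.3425

82.34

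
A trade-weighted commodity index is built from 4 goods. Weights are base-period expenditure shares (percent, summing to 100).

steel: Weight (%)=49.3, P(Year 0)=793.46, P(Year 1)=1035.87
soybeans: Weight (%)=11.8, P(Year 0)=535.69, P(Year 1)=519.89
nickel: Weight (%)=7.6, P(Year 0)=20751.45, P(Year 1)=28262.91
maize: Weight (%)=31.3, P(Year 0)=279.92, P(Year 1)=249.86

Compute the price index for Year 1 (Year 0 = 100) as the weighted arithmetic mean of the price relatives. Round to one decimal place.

steel: 49.3 × (1035.87/793.46) = 49.3 × 1.305510 = 64.3616
soybeans: 11.8 × (519.89/535.69) = 11.8 × 0.970505 = 11.4520
nickel: 7.6 × (28262.91/20751.45) = 7.6 × 1.361973 = 10.3510
maize: 31.3 × (249.86/279.92) = 31.3 × 0.892612 = 27.9388
Index = Σ wᵢ·(p₁ᵢ/p₀ᵢ) = 64.3616 + 11.4520 + 10.3510 + 27.9388 = 114.1034

114.1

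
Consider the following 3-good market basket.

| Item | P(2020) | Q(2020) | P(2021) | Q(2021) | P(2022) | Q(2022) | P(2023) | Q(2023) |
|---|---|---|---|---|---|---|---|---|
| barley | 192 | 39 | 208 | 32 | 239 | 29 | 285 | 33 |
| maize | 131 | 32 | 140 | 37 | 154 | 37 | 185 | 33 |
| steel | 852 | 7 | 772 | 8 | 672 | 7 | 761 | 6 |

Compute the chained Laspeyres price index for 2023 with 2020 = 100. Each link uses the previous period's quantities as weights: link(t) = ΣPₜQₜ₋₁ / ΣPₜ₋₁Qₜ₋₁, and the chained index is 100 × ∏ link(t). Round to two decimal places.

Link 2020→2021:
ΣP(2021)Q(2020) = 208×39 + 140×32 + 772×7 = 8112 + 4480 + 5404 = 17996
ΣP(2020)Q(2020) = 192×39 + 131×32 + 852×7 = 7488 + 4192 + 5964 = 17644
link = 17996/17644 = 1.019950
Link 2021→2022:
ΣP(2022)Q(2021) = 239×32 + 154×37 + 672×8 = 7648 + 5698 + 5376 = 18722
ΣP(2021)Q(2021) = 208×32 + 140×37 + 772×8 = 6656 + 5180 + 6176 = 18012
link = 18722/18012 = 1.039418
Link 2022→2023:
ΣP(2023)Q(2022) = 285×29 + 185×37 + 761×7 = 8265 + 6845 + 5327 = 20437
ΣP(2022)Q(2022) = 239×29 + 154×37 + 672×7 = 6931 + 5698 + 4704 = 17333
link = 20437/17333 = 1.179080
Chained index = 100 × 1.019950 × 1.039418 × 1.179080 = 125.0008

125.00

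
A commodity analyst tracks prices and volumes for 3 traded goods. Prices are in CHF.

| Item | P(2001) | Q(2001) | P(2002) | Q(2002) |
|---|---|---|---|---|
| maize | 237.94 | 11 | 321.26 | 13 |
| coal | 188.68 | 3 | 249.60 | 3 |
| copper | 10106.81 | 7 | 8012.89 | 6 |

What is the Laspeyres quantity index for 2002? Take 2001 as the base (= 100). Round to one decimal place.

87.0

Laspeyres quantity index uses base-period prices as weights.
ΣP(2001)·Q(2002) = 237.94×13 + 188.68×3 + 10106.81×6 = 3093.22 + 566.04 + 60640.86 = 64300.12
ΣP(2001)·Q(2001) = 237.94×11 + 188.68×3 + 10106.81×7 = 2617.34 + 566.04 + 70747.67 = 73931.05
Index = 64300.12 / 73931.05 × 100 = 86.9731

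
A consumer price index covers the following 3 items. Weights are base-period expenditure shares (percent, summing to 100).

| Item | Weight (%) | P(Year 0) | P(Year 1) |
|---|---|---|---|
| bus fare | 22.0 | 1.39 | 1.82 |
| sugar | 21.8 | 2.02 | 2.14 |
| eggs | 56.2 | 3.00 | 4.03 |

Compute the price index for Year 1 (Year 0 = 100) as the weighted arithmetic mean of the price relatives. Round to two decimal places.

bus fare: 22.0 × (1.82/1.39) = 22.0 × 1.309353 = 28.8058
sugar: 21.8 × (2.14/2.02) = 21.8 × 1.059406 = 23.0950
eggs: 56.2 × (4.03/3.00) = 56.2 × 1.343333 = 75.4953
Index = Σ wᵢ·(p₁ᵢ/p₀ᵢ) = 28.8058 + 23.0950 + 75.4953 = 127.3961

127.40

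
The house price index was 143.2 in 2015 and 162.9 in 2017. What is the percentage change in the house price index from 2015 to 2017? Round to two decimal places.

13.76%

Change = (162.9 − 143.2) / 143.2 × 100
       = 19.7 / 143.2 × 100 = 13.7570%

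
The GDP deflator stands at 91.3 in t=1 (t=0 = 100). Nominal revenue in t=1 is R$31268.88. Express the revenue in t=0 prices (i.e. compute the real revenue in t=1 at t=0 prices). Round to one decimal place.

34248.5

Real = Nominal ÷ (Index/100) = 31268.88 ÷ (91.3/100)
     = 31268.88 ÷ 0.913 = 34248.4995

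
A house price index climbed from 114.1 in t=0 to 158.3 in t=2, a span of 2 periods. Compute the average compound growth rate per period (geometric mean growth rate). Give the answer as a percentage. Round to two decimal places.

Growth factor = (158.3/114.1)^(1/2) = (1.387379)^(1/2) = 1.177871
Growth rate = 1.177871 − 1 = 0.177871 = 17.7871%

17.79%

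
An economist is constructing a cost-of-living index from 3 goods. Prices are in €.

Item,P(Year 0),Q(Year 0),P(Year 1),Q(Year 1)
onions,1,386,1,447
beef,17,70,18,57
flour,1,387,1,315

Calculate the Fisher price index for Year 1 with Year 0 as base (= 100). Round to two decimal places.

Laspeyres component (base-period weights):
ΣP(Year 1)Q(Year 0) = 1×386 + 18×70 + 1×387 = 386 + 1260 + 387 = 2033
ΣP(Year 0)Q(Year 0) = 1×386 + 17×70 + 1×387 = 386 + 1190 + 387 = 1963
L = 2033 / 1963 × 100 = 103.5660
Paasche component (current-period weights):
ΣP(Year 1)Q(Year 1) = 1×447 + 18×57 + 1×315 = 447 + 1026 + 315 = 1788
ΣP(Year 0)Q(Year 1) = 1×447 + 17×57 + 1×315 = 447 + 969 + 315 = 1731
P = 1788 / 1731 × 100 = 103.2929
Fisher = √(L × P) = √(103.5660 × 103.2929) = 103.4293

103.43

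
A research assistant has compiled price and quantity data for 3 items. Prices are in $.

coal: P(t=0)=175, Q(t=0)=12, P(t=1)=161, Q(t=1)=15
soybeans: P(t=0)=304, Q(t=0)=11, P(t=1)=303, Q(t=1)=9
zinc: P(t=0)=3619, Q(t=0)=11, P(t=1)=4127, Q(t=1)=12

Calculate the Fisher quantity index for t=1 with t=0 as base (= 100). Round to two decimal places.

107.86

Laspeyres component (base-period weights):
ΣP(t=0)Q(t=1) = 175×15 + 304×9 + 3619×12 = 2625 + 2736 + 43428 = 48789
ΣP(t=0)Q(t=0) = 175×12 + 304×11 + 3619×11 = 2100 + 3344 + 39809 = 45253
L = 48789 / 45253 × 100 = 107.8138
Paasche component (current-period weights):
ΣP(t=1)Q(t=1) = 161×15 + 303×9 + 4127×12 = 2415 + 2727 + 49524 = 54666
ΣP(t=1)Q(t=0) = 161×12 + 303×11 + 4127×11 = 1932 + 3333 + 45397 = 50662
P = 54666 / 50662 × 100 = 107.9034
Fisher = √(L × P) = √(107.8138 × 107.9034) = 107.8586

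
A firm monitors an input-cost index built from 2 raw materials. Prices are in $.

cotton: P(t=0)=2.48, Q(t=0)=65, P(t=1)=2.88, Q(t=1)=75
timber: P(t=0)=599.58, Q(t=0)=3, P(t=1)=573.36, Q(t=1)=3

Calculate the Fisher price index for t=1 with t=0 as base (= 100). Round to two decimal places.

Laspeyres component (base-period weights):
ΣP(t=1)Q(t=0) = 2.88×65 + 573.36×3 = 187.2 + 1720.08 = 1907.28
ΣP(t=0)Q(t=0) = 2.48×65 + 599.58×3 = 161.2 + 1798.74 = 1959.94
L = 1907.28 / 1959.94 × 100 = 97.3132
Paasche component (current-period weights):
ΣP(t=1)Q(t=1) = 2.88×75 + 573.36×3 = 216 + 1720.08 = 1936.08
ΣP(t=0)Q(t=1) = 2.48×75 + 599.58×3 = 186 + 1798.74 = 1984.74
P = 1936.08 / 1984.74 × 100 = 97.5483
Fisher = √(L × P) = √(97.3132 × 97.5483) = 97.4307

97.43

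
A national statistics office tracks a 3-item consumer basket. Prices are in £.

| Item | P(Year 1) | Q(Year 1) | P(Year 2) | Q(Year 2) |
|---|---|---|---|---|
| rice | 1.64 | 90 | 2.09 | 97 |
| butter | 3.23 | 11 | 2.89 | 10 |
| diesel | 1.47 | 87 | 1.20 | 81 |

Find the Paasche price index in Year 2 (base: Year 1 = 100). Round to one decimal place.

105.9

Paasche price index uses current-period quantities as weights.
ΣP(Year 2)·Q(Year 2) = 2.09×97 + 2.89×10 + 1.20×81 = 202.73 + 28.9 + 97.2 = 328.83
ΣP(Year 1)·Q(Year 2) = 1.64×97 + 3.23×10 + 1.47×81 = 159.08 + 32.3 + 119.07 = 310.45
Index = 328.83 / 310.45 × 100 = 105.9204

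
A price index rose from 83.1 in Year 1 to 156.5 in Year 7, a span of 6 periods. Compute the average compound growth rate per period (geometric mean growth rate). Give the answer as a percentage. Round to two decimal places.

Growth factor = (156.5/83.1)^(1/6) = (1.883273)^(1/6) = 1.111268
Growth rate = 1.111268 − 1 = 0.111268 = 11.1268%

11.13%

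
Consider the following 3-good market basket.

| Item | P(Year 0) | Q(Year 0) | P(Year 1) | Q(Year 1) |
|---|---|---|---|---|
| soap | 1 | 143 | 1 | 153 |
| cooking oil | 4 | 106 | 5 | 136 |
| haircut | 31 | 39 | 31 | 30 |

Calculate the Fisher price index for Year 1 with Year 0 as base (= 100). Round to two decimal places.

Laspeyres component (base-period weights):
ΣP(Year 1)Q(Year 0) = 1×143 + 5×106 + 31×39 = 143 + 530 + 1209 = 1882
ΣP(Year 0)Q(Year 0) = 1×143 + 4×106 + 31×39 = 143 + 424 + 1209 = 1776
L = 1882 / 1776 × 100 = 105.9685
Paasche component (current-period weights):
ΣP(Year 1)Q(Year 1) = 1×153 + 5×136 + 31×30 = 153 + 680 + 930 = 1763
ΣP(Year 0)Q(Year 1) = 1×153 + 4×136 + 31×30 = 153 + 544 + 930 = 1627
P = 1763 / 1627 × 100 = 108.3589
Fisher = √(L × P) = √(105.9685 × 108.3589) = 107.1570

107.16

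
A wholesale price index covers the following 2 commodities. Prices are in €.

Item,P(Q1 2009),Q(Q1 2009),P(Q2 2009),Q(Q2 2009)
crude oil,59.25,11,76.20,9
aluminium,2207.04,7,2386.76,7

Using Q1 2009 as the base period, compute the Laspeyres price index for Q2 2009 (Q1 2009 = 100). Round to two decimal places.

Laspeyres price index uses base-period quantities as weights.
ΣP(Q2 2009)·Q(Q1 2009) = 76.20×11 + 2386.76×7 = 838.2 + 16707.32 = 17545.52
ΣP(Q1 2009)·Q(Q1 2009) = 59.25×11 + 2207.04×7 = 651.75 + 15449.28 = 16101.03
Index = 17545.52 / 16101.03 × 100 = 108.9714

108.97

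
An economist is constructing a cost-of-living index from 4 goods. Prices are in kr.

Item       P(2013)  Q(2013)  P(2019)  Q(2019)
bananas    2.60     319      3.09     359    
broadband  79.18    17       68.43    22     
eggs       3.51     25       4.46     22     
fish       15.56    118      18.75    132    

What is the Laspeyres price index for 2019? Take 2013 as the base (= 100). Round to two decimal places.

Laspeyres price index uses base-period quantities as weights.
ΣP(2019)·Q(2013) = 3.09×319 + 68.43×17 + 4.46×25 + 18.75×118 = 985.71 + 1163.31 + 111.5 + 2212.5 = 4473.02
ΣP(2013)·Q(2013) = 2.60×319 + 79.18×17 + 3.51×25 + 15.56×118 = 829.4 + 1346.06 + 87.75 + 1836.08 = 4099.29
Index = 4473.02 / 4099.29 × 100 = 109.1169

109.12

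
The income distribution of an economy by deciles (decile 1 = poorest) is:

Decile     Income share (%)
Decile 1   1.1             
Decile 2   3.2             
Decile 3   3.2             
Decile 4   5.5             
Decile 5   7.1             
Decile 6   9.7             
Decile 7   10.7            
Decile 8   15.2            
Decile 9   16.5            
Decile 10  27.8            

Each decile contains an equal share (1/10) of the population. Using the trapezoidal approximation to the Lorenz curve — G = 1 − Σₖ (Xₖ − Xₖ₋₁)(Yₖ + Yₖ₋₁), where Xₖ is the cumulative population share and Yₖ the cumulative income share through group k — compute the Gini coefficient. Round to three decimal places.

Cumulative income shares Yₖ: 0.0110, 0.0430, 0.0750, 0.1300, 0.2010, 0.2980, 0.4050, 0.5570, 0.7220, 1.0000
Σ (Xₖ−Xₖ₋₁)(Yₖ+Yₖ₋₁) = (1/10)(0.0110+0.0000) + (1/10)(0.0430+0.0110) + (1/10)(0.0750+0.0430) + (1/10)(0.1300+0.0750) + (1/10)(0.2010+0.1300) + (1/10)(0.2980+0.2010) + (1/10)(0.4050+0.2980) + (1/10)(0.5570+0.4050) + (1/10)(0.7220+0.5570) + (1/10)(1.0000+0.7220)
  = 0.0011 + 0.0054 + 0.0118 + 0.0205 + 0.0331 + 0.0499 + 0.0703 + 0.0962 + 0.1279 + 0.1722 = 0.5884
G = 1 − 0.5884 = 0.4116

0.412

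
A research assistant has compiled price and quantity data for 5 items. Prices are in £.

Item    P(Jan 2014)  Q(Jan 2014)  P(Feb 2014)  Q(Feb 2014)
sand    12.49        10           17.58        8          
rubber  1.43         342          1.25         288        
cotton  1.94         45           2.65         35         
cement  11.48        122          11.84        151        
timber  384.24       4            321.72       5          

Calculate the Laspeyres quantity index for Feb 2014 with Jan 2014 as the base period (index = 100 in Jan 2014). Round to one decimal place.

116.4

Laspeyres quantity index uses base-period prices as weights.
ΣP(Jan 2014)·Q(Feb 2014) = 12.49×8 + 1.43×288 + 1.94×35 + 11.48×151 + 384.24×5 = 99.92 + 411.84 + 67.9 + 1733.48 + 1921.2 = 4234.34
ΣP(Jan 2014)·Q(Jan 2014) = 12.49×10 + 1.43×342 + 1.94×45 + 11.48×122 + 384.24×4 = 124.9 + 489.06 + 87.3 + 1400.56 + 1536.96 = 3638.78
Index = 4234.34 / 3638.78 × 100 = 116.3670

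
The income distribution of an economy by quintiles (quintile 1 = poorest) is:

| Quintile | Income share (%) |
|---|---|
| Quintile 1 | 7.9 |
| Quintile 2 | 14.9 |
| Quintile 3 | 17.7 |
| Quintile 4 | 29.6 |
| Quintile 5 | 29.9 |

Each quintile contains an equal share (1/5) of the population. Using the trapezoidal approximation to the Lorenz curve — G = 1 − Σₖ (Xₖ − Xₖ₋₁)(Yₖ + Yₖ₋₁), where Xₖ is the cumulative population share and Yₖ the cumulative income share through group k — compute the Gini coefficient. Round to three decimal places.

Cumulative income shares Yₖ: 0.0790, 0.2280, 0.4050, 0.7010, 1.0000
Σ (Xₖ−Xₖ₋₁)(Yₖ+Yₖ₋₁) = (1/5)(0.0790+0.0000) + (1/5)(0.2280+0.0790) + (1/5)(0.4050+0.2280) + (1/5)(0.7010+0.4050) + (1/5)(1.0000+0.7010)
  = 0.0158 + 0.0614 + 0.1266 + 0.2212 + 0.3402 = 0.7652
G = 1 − 0.7652 = 0.2348

0.235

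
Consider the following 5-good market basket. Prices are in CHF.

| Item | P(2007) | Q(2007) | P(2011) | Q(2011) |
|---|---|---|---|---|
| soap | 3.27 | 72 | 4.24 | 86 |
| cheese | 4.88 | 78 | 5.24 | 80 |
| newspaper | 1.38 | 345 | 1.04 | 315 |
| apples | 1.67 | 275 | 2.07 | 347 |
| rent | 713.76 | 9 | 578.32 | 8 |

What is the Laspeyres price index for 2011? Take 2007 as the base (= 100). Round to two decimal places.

85.85

Laspeyres price index uses base-period quantities as weights.
ΣP(2011)·Q(2007) = 4.24×72 + 5.24×78 + 1.04×345 + 2.07×275 + 578.32×9 = 305.28 + 408.72 + 358.8 + 569.25 + 5204.88 = 6846.93
ΣP(2007)·Q(2007) = 3.27×72 + 4.88×78 + 1.38×345 + 1.67×275 + 713.76×9 = 235.44 + 380.64 + 476.1 + 459.25 + 6423.84 = 7975.27
Index = 6846.93 / 7975.27 × 100 = 85.8520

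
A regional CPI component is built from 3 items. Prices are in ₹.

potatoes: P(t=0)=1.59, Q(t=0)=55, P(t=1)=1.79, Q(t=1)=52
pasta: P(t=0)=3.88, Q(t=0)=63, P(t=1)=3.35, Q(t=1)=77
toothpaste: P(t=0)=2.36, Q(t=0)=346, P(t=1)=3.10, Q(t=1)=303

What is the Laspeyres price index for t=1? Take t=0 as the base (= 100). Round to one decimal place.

120.3

Laspeyres price index uses base-period quantities as weights.
ΣP(t=1)·Q(t=0) = 1.79×55 + 3.35×63 + 3.10×346 = 98.45 + 211.05 + 1072.6 = 1382.1
ΣP(t=0)·Q(t=0) = 1.59×55 + 3.88×63 + 2.36×346 = 87.45 + 244.44 + 816.56 = 1148.45
Index = 1382.1 / 1148.45 × 100 = 120.3448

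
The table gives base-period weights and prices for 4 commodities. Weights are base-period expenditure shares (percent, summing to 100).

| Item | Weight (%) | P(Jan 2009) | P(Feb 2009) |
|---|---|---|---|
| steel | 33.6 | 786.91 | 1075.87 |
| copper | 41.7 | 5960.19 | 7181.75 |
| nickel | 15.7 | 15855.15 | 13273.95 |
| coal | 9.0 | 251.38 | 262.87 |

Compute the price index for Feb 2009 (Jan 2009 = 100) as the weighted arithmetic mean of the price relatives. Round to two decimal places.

118.74

steel: 33.6 × (1075.87/786.91) = 33.6 × 1.367208 = 45.9382
copper: 41.7 × (7181.75/5960.19) = 41.7 × 1.204953 = 50.2465
nickel: 15.7 × (13273.95/15855.15) = 15.7 × 0.837201 = 13.1441
coal: 9.0 × (262.87/251.38) = 9.0 × 1.045708 = 9.4114
Index = Σ wᵢ·(p₁ᵢ/p₀ᵢ) = 45.9382 + 50.2465 + 13.1441 + 9.4114 = 118.7402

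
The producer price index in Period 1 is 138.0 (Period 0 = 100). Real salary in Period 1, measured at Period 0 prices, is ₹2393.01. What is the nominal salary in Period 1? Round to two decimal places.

Nominal = Real × (Index/100) = 2393.01 × (138.0/100)
        = 2393.01 × 1.380 = 3302.3538

3302.35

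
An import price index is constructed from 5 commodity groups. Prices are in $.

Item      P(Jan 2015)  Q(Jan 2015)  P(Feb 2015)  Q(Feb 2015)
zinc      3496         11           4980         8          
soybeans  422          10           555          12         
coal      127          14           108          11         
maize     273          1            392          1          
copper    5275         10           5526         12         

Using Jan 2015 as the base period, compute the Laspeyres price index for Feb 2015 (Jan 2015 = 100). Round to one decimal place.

120.5

Laspeyres price index uses base-period quantities as weights.
ΣP(Feb 2015)·Q(Jan 2015) = 4980×11 + 555×10 + 108×14 + 392×1 + 5526×10 = 54780 + 5550 + 1512 + 392 + 55260 = 117494
ΣP(Jan 2015)·Q(Jan 2015) = 3496×11 + 422×10 + 127×14 + 273×1 + 5275×10 = 38456 + 4220 + 1778 + 273 + 52750 = 97477
Index = 117494 / 97477 × 100 = 120.5351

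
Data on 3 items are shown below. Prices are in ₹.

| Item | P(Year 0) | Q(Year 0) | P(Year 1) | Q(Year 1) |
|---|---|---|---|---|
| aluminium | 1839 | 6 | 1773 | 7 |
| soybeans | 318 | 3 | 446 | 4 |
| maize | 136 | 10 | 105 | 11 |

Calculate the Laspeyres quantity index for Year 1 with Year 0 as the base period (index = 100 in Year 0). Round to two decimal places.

117.18

Laspeyres quantity index uses base-period prices as weights.
ΣP(Year 0)·Q(Year 1) = 1839×7 + 318×4 + 136×11 = 12873 + 1272 + 1496 = 15641
ΣP(Year 0)·Q(Year 0) = 1839×6 + 318×3 + 136×10 = 11034 + 954 + 1360 = 13348
Index = 15641 / 13348 × 100 = 117.1786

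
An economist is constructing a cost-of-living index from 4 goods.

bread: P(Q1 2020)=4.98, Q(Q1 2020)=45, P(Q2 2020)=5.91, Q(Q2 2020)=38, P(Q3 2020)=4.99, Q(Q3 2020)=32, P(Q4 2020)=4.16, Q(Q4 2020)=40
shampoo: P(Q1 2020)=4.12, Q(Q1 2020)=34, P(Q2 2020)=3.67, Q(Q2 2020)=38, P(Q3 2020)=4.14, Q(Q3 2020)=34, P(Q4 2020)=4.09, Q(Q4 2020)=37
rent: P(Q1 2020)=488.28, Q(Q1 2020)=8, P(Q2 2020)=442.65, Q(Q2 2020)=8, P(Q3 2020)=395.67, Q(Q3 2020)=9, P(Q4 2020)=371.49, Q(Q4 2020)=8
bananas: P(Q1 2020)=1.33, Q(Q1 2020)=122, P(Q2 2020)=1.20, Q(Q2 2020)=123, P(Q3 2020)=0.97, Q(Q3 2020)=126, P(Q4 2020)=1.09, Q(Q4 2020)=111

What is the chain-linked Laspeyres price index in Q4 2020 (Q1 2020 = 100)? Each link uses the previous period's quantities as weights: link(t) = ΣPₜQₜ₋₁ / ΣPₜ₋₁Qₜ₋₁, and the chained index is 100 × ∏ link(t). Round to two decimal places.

77.67

Link Q1 2020→Q2 2020:
ΣP(Q2 2020)Q(Q1 2020) = 5.91×45 + 3.67×34 + 442.65×8 + 1.20×122 = 265.95 + 124.78 + 3541.2 + 146.4 = 4078.33
ΣP(Q1 2020)Q(Q1 2020) = 4.98×45 + 4.12×34 + 488.28×8 + 1.33×122 = 224.1 + 140.08 + 3906.24 + 162.26 = 4432.68
link = 4078.33/4432.68 = 0.920060
Link Q2 2020→Q3 2020:
ΣP(Q3 2020)Q(Q2 2020) = 4.99×38 + 4.14×38 + 395.67×8 + 0.97×123 = 189.62 + 157.32 + 3165.36 + 119.31 = 3631.61
ΣP(Q2 2020)Q(Q2 2020) = 5.91×38 + 3.67×38 + 442.65×8 + 1.20×123 = 224.58 + 139.46 + 3541.2 + 147.6 = 4052.84
link = 3631.61/4052.84 = 0.896065
Link Q3 2020→Q4 2020:
ΣP(Q4 2020)Q(Q3 2020) = 4.16×32 + 4.09×34 + 371.49×9 + 1.09×126 = 133.12 + 139.06 + 3343.41 + 137.34 = 3752.93
ΣP(Q3 2020)Q(Q3 2020) = 4.99×32 + 4.14×34 + 395.67×9 + 0.97×126 = 159.68 + 140.76 + 3561.03 + 122.22 = 3983.69
link = 3752.93/3983.69 = 0.942074
Chained index = 100 × 0.920060 × 0.896065 × 0.942074 = 77.6677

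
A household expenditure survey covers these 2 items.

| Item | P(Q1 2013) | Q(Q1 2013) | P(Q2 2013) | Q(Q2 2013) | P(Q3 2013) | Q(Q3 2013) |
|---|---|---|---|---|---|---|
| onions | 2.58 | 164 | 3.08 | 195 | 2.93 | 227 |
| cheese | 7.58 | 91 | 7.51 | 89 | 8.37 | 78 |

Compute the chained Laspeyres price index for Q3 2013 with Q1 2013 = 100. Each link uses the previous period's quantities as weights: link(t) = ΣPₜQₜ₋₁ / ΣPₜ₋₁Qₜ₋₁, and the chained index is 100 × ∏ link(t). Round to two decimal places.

Link Q1 2013→Q2 2013:
ΣP(Q2 2013)Q(Q1 2013) = 3.08×164 + 7.51×91 = 505.12 + 683.41 = 1188.53
ΣP(Q1 2013)Q(Q1 2013) = 2.58×164 + 7.58×91 = 423.12 + 689.78 = 1112.9
link = 1188.53/1112.9 = 1.067958
Link Q2 2013→Q3 2013:
ΣP(Q3 2013)Q(Q2 2013) = 2.93×195 + 8.37×89 = 571.35 + 744.93 = 1316.28
ΣP(Q2 2013)Q(Q2 2013) = 3.08×195 + 7.51×89 = 600.6 + 668.39 = 1268.99
link = 1316.28/1268.99 = 1.037266
Chained index = 100 × 1.067958 × 1.037266 = 110.7756

110.78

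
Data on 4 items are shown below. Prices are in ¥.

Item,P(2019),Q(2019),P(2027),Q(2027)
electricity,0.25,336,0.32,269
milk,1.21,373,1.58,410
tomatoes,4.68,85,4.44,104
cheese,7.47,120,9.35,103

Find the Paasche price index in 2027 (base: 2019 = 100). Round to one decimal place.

118.6

Paasche price index uses current-period quantities as weights.
ΣP(2027)·Q(2027) = 0.32×269 + 1.58×410 + 4.44×104 + 9.35×103 = 86.08 + 647.8 + 461.76 + 963.05 = 2158.69
ΣP(2019)·Q(2027) = 0.25×269 + 1.21×410 + 4.68×104 + 7.47×103 = 67.25 + 496.1 + 486.72 + 769.41 = 1819.48
Index = 2158.69 / 1819.48 × 100 = 118.6432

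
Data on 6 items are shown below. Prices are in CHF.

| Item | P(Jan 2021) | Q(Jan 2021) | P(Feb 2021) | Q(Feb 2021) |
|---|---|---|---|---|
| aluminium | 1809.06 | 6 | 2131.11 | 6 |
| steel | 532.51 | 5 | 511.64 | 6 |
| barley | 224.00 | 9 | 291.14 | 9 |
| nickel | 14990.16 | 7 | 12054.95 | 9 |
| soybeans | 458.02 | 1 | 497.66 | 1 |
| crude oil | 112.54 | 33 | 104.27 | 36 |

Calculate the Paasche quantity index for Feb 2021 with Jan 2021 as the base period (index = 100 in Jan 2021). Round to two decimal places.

Paasche quantity index uses current-period prices as weights.
ΣP(Feb 2021)·Q(Feb 2021) = 2131.11×6 + 511.64×6 + 291.14×9 + 12054.95×9 + 497.66×1 + 104.27×36 = 12786.66 + 3069.84 + 2620.26 + 108494.55 + 497.66 + 3753.72 = 131222.69
ΣP(Feb 2021)·Q(Jan 2021) = 2131.11×6 + 511.64×5 + 291.14×9 + 12054.95×7 + 497.66×1 + 104.27×33 = 12786.66 + 2558.2 + 2620.26 + 84384.65 + 497.66 + 3440.91 = 106288.34
Index = 131222.69 / 106288.34 × 100 = 123.4592

123.46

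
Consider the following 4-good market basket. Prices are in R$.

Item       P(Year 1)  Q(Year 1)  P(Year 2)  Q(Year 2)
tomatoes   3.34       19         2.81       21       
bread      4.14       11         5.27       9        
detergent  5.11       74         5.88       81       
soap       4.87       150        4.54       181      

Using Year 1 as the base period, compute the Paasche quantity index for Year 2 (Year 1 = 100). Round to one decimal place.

114.4

Paasche quantity index uses current-period prices as weights.
ΣP(Year 2)·Q(Year 2) = 2.81×21 + 5.27×9 + 5.88×81 + 4.54×181 = 59.01 + 47.43 + 476.28 + 821.74 = 1404.46
ΣP(Year 2)·Q(Year 1) = 2.81×19 + 5.27×11 + 5.88×74 + 4.54×150 = 53.39 + 57.97 + 435.12 + 681 = 1227.48
Index = 1404.46 / 1227.48 × 100 = 114.4182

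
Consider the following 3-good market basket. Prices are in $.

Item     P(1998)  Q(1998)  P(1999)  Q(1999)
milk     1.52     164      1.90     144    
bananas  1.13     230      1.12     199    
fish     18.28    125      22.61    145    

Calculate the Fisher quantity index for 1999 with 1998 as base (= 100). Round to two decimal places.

110.96

Laspeyres component (base-period weights):
ΣP(1998)Q(1999) = 1.52×144 + 1.13×199 + 18.28×145 = 218.88 + 224.87 + 2650.6 = 3094.35
ΣP(1998)Q(1998) = 1.52×164 + 1.13×230 + 18.28×125 = 249.28 + 259.9 + 2285 = 2794.18
L = 3094.35 / 2794.18 × 100 = 110.7427
Paasche component (current-period weights):
ΣP(1999)Q(1999) = 1.90×144 + 1.12×199 + 22.61×145 = 273.6 + 222.88 + 3278.45 = 3774.93
ΣP(1999)Q(1998) = 1.90×164 + 1.12×230 + 22.61×125 = 311.6 + 257.6 + 2826.25 = 3395.45
P = 3774.93 / 3395.45 × 100 = 111.1761
Fisher = √(L × P) = √(110.7427 × 111.1761) = 110.9592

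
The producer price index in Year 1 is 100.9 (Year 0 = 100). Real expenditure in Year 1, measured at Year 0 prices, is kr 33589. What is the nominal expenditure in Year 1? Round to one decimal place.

Nominal = Real × (Index/100) = 33589 × (100.9/100)
        = 33589 × 1.009 = 33891.3010

33891.3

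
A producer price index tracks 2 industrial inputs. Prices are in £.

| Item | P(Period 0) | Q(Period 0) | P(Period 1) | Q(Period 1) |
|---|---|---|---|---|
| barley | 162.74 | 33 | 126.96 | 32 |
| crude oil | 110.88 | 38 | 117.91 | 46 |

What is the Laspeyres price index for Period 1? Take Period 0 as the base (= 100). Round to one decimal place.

Laspeyres price index uses base-period quantities as weights.
ΣP(Period 1)·Q(Period 0) = 126.96×33 + 117.91×38 = 4189.68 + 4480.58 = 8670.26
ΣP(Period 0)·Q(Period 0) = 162.74×33 + 110.88×38 = 5370.42 + 4213.44 = 9583.86
Index = 8670.26 / 9583.86 × 100 = 90.4673

90.5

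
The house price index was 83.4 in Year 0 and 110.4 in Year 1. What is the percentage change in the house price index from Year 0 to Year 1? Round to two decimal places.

32.37%

Change = (110.4 − 83.4) / 83.4 × 100
       = 27.0 / 83.4 × 100 = 32.3741%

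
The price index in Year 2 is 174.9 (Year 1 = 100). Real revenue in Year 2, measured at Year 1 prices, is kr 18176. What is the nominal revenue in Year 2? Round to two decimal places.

Nominal = Real × (Index/100) = 18176 × (174.9/100)
        = 18176 × 1.749 = 31789.8240

31789.82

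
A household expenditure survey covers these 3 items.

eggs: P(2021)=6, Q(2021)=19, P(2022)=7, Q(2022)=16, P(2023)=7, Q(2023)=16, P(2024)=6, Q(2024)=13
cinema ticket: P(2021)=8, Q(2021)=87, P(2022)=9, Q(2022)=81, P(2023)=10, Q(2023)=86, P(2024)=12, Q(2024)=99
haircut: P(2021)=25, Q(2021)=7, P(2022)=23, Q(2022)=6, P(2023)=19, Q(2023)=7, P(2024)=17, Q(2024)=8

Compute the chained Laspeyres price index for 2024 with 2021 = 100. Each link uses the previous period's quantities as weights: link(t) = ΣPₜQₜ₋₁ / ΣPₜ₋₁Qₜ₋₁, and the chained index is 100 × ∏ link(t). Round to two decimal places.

130.58

Link 2021→2022:
ΣP(2022)Q(2021) = 7×19 + 9×87 + 23×7 = 133 + 783 + 161 = 1077
ΣP(2021)Q(2021) = 6×19 + 8×87 + 25×7 = 114 + 696 + 175 = 985
link = 1077/985 = 1.093401
Link 2022→2023:
ΣP(2023)Q(2022) = 7×16 + 10×81 + 19×6 = 112 + 810 + 114 = 1036
ΣP(2022)Q(2022) = 7×16 + 9×81 + 23×6 = 112 + 729 + 138 = 979
link = 1036/979 = 1.058223
Link 2023→2024:
ΣP(2024)Q(2023) = 6×16 + 12×86 + 17×7 = 96 + 1032 + 119 = 1247
ΣP(2023)Q(2023) = 7×16 + 10×86 + 19×7 = 112 + 860 + 133 = 1105
link = 1247/1105 = 1.128507
Chained index = 100 × 1.093401 × 1.058223 × 1.128507 = 130.5752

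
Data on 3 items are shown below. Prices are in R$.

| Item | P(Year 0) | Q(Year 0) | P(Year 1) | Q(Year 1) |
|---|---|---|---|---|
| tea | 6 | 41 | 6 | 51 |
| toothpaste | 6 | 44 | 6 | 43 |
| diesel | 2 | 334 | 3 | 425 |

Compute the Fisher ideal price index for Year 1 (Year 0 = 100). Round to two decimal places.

Laspeyres component (base-period weights):
ΣP(Year 1)Q(Year 0) = 6×41 + 6×44 + 3×334 = 246 + 264 + 1002 = 1512
ΣP(Year 0)Q(Year 0) = 6×41 + 6×44 + 2×334 = 246 + 264 + 668 = 1178
L = 1512 / 1178 × 100 = 128.3531
Paasche component (current-period weights):
ΣP(Year 1)Q(Year 1) = 6×51 + 6×43 + 3×425 = 306 + 258 + 1275 = 1839
ΣP(Year 0)Q(Year 1) = 6×51 + 6×43 + 2×425 = 306 + 258 + 850 = 1414
P = 1839 / 1414 × 100 = 130.0566
Fisher = √(L × P) = √(128.3531 × 130.0566) = 129.2021

129.20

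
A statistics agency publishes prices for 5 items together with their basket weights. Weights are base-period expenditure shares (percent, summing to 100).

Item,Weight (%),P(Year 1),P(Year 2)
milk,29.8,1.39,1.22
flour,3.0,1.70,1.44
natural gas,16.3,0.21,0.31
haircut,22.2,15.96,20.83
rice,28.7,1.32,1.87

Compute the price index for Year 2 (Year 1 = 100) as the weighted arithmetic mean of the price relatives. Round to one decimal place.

122.4

milk: 29.8 × (1.22/1.39) = 29.8 × 0.877698 = 26.1554
flour: 3.0 × (1.44/1.70) = 3.0 × 0.847059 = 2.5412
natural gas: 16.3 × (0.31/0.21) = 16.3 × 1.476190 = 24.0619
haircut: 22.2 × (20.83/15.96) = 22.2 × 1.305138 = 28.9741
rice: 28.7 × (1.87/1.32) = 28.7 × 1.416667 = 40.6583
Index = Σ wᵢ·(p₁ᵢ/p₀ᵢ) = 26.1554 + 2.5412 + 24.0619 + 28.9741 + 40.6583 = 122.3909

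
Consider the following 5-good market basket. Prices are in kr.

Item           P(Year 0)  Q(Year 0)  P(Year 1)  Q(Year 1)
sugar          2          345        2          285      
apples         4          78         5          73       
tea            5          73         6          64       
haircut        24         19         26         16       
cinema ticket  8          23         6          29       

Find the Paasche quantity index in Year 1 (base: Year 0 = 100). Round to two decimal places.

Paasche quantity index uses current-period prices as weights.
ΣP(Year 1)·Q(Year 1) = 2×285 + 5×73 + 6×64 + 26×16 + 6×29 = 570 + 365 + 384 + 416 + 174 = 1909
ΣP(Year 1)·Q(Year 0) = 2×345 + 5×78 + 6×73 + 26×19 + 6×23 = 690 + 390 + 438 + 494 + 138 = 2150
Index = 1909 / 2150 × 100 = 88.7907

88.79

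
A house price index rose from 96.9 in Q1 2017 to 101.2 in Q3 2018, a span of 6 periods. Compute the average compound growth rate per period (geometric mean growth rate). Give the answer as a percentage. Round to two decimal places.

Growth factor = (101.2/96.9)^(1/6) = (1.044376)^(1/6) = 1.007263
Growth rate = 1.007263 − 1 = 0.007263 = 0.7263%

0.73%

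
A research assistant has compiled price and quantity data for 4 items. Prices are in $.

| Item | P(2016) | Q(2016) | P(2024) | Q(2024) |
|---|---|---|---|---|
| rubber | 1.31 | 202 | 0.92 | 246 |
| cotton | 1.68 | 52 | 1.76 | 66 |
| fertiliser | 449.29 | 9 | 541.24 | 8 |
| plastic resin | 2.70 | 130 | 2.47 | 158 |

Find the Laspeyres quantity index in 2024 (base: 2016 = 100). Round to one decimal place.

93.8

Laspeyres quantity index uses base-period prices as weights.
ΣP(2016)·Q(2024) = 1.31×246 + 1.68×66 + 449.29×8 + 2.70×158 = 322.26 + 110.88 + 3594.32 + 426.6 = 4454.06
ΣP(2016)·Q(2016) = 1.31×202 + 1.68×52 + 449.29×9 + 2.70×130 = 264.62 + 87.36 + 4043.61 + 351 = 4746.59
Index = 4454.06 / 4746.59 × 100 = 93.8370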